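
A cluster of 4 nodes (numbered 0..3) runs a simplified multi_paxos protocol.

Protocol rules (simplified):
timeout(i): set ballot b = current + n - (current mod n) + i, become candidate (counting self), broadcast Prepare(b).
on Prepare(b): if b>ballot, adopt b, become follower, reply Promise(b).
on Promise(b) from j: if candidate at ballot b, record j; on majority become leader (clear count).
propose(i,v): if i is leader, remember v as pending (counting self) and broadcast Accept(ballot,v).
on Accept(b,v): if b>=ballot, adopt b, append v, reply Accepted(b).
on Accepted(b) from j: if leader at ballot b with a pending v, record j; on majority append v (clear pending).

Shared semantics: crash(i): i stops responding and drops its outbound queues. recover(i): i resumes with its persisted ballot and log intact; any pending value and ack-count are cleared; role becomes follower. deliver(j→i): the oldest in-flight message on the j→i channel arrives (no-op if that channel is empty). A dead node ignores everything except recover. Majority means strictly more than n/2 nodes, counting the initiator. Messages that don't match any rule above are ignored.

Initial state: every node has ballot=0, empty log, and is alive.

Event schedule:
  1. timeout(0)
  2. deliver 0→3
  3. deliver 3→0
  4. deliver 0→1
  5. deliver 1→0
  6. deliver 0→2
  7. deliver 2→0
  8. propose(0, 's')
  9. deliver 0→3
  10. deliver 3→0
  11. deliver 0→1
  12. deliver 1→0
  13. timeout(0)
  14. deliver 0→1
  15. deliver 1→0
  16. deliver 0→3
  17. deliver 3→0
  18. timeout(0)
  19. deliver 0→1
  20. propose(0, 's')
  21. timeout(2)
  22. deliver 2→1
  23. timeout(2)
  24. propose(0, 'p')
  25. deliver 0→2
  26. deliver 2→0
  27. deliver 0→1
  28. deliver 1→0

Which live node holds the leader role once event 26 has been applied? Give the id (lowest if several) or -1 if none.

e1 timeout(0): 0[cand,b=4,-]
e2 deliver 0→3: 3[foll,b=4,-]
e3 deliver 3→0: ·
e4 deliver 0→1: 1[foll,b=4,-]
e5 deliver 1→0: 0[lead,b=4,-]
e6 deliver 0→2: 2[foll,b=4,-]
e7 deliver 2→0: ·
e8 propose(0,'s'): ·
e9 deliver 0→3: 3[foll,b=4,s]
e10 deliver 3→0: ·
e11 deliver 0→1: 1[foll,b=4,s]
e12 deliver 1→0: 0[lead,b=4,s]
e13 timeout(0): 0[cand,b=8,s]
e14 deliver 0→1: 1[foll,b=8,s]
e15 deliver 1→0: ·
e16 deliver 0→3: 3[foll,b=8,s]
e17 deliver 3→0: 0[lead,b=8,s]
e18 timeout(0): 0[cand,b=12,s]
e19 deliver 0→1: 1[foll,b=12,s]
e20 propose(0,'s'): ·
e21 timeout(2): 2[cand,b=10,-]
e22 deliver 2→1: ·
e23 timeout(2): 2[cand,b=14,-]
e24 propose(0,'p'): ·
e25 deliver 0→2: ·
e26 deliver 2→0: ·

-1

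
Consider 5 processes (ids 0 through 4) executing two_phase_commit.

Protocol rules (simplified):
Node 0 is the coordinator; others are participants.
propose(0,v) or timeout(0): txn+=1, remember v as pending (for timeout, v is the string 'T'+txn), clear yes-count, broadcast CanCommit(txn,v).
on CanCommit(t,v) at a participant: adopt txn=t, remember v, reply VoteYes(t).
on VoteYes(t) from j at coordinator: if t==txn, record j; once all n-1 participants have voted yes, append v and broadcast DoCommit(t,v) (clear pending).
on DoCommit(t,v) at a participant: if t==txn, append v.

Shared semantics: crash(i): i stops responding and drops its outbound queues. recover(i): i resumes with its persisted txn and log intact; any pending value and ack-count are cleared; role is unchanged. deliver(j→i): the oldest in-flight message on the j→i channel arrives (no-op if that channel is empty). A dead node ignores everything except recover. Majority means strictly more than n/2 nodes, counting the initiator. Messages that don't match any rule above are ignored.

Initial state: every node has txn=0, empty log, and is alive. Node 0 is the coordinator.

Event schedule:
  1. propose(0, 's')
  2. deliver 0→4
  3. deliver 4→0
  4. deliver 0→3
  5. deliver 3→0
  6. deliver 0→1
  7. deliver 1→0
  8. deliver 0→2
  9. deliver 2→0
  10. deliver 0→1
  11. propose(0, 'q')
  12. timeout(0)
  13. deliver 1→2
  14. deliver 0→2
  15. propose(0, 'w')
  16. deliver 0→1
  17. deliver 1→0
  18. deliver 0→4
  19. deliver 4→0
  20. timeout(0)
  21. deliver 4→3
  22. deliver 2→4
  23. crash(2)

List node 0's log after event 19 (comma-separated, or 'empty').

s

step 1 propose(0,'s'): 0={coor,t=1,log=-}
step 2 deliver 0→4: 4={part,t=1,log=-}
step 3 deliver 4→0: —
step 4 deliver 0→3: 3={part,t=1,log=-}
step 5 deliver 3→0: —
step 6 deliver 0→1: 1={part,t=1,log=-}
step 7 deliver 1→0: —
step 8 deliver 0→2: 2={part,t=1,log=-}
step 9 deliver 2→0: 0={coor,t=1,log=s}
step 10 deliver 0→1: 1={part,t=1,log=s}
step 11 propose(0,'q'): 0={coor,t=2,log=s}
step 12 timeout(0): 0={coor,t=3,log=s}
step 13 deliver 1→2: —
step 14 deliver 0→2: 2={part,t=1,log=s}
step 15 propose(0,'w'): 0={coor,t=4,log=s}
step 16 deliver 0→1: 1={part,t=2,log=s}
step 17 deliver 1→0: —
step 18 deliver 0→4: 4={part,t=1,log=s}
step 19 deliver 4→0: —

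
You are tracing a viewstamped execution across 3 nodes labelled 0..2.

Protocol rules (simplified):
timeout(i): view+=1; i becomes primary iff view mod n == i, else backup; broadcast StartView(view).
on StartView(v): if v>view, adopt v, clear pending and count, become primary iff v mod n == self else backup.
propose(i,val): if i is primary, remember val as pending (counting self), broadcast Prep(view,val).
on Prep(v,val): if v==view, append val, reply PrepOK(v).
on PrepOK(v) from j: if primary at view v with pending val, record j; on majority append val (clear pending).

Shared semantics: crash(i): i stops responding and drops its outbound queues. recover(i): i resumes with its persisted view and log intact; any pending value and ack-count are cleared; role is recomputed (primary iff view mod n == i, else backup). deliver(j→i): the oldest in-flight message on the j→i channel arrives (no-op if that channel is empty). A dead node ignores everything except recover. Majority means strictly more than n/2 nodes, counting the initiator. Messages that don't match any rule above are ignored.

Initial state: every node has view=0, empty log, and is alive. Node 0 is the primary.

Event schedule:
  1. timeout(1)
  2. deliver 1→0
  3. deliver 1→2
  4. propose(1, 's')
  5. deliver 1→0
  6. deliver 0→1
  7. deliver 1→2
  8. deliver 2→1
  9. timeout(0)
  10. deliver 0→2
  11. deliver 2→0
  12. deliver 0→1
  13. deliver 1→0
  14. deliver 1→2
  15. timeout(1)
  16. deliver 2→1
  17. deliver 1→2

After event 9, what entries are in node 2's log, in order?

[1] timeout(1) → N1(prim v1 [-])
[2] deliver 1→0 → N0(back v1 [-])
[3] deliver 1→2 → N2(back v1 [-])
[4] propose(1,'s') → ∅
[5] deliver 1→0 → N0(back v1 [s])
[6] deliver 0→1 → N1(prim v1 [s])
[7] deliver 1→2 → N2(back v1 [s])
[8] deliver 2→1 → ∅
[9] timeout(0) → N0(back v2 [s])

s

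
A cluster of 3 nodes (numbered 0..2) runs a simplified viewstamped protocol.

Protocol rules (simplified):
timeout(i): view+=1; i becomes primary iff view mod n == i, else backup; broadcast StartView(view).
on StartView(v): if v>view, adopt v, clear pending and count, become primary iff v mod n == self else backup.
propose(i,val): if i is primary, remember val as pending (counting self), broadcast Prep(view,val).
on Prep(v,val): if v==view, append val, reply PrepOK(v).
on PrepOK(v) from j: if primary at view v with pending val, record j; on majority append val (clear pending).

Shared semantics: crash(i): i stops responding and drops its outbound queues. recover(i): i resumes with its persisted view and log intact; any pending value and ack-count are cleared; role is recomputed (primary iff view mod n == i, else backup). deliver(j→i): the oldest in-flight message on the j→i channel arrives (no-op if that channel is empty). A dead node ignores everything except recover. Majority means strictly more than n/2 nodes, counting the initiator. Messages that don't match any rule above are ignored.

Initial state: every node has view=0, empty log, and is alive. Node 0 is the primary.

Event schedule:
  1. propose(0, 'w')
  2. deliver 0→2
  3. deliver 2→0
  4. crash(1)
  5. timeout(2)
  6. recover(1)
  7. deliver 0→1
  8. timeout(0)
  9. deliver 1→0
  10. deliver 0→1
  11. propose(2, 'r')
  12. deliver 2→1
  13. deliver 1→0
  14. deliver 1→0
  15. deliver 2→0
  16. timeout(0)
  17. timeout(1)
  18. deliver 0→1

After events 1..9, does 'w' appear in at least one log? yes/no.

1. propose(0,'w'):  nop
2. deliver 0→2:  <2:back v0 w>
3. deliver 2→0:  <0:prim v0 w>
4. crash(1):  <1:✗back v0 ->
5. timeout(2):  <2:back v1 w>
6. recover(1):  <1:back v0 ->
7. deliver 0→1:  <1:back v0 w>
8. timeout(0):  <0:back v1 w>
9. deliver 1→0:  nop

yes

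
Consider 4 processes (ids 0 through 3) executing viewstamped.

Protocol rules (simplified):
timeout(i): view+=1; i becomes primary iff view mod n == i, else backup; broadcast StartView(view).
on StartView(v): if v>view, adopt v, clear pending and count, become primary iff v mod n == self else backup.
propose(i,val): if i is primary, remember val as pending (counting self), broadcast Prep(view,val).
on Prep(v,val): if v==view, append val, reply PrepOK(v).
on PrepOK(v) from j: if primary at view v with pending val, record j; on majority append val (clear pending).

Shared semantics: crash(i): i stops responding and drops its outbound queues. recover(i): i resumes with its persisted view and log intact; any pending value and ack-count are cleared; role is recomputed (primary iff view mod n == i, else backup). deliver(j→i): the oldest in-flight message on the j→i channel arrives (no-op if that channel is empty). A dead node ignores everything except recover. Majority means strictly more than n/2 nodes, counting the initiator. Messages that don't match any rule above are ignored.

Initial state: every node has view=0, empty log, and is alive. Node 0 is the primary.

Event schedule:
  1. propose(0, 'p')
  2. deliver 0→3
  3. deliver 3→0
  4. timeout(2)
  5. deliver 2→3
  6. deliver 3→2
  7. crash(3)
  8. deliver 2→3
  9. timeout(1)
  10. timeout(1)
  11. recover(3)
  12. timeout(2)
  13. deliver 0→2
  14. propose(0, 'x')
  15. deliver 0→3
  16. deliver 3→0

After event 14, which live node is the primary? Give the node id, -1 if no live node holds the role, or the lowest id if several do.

1. propose(0,'p'):  nop
2. deliver 0→3:  <3:back v0 p>
3. deliver 3→0:  nop
4. timeout(2):  <2:back v1 ->
5. deliver 2→3:  <3:back v1 p>
6. deliver 3→2:  nop
7. crash(3):  <3:✗back v1 p>
8. deliver 2→3:  nop
9. timeout(1):  <1:prim v1 ->
10. timeout(1):  <1:back v2 ->
11. recover(3):  <3:back v1 p>
12. timeout(2):  <2:prim v2 ->
13. deliver 0→2:  nop
14. propose(0,'x'):  nop

0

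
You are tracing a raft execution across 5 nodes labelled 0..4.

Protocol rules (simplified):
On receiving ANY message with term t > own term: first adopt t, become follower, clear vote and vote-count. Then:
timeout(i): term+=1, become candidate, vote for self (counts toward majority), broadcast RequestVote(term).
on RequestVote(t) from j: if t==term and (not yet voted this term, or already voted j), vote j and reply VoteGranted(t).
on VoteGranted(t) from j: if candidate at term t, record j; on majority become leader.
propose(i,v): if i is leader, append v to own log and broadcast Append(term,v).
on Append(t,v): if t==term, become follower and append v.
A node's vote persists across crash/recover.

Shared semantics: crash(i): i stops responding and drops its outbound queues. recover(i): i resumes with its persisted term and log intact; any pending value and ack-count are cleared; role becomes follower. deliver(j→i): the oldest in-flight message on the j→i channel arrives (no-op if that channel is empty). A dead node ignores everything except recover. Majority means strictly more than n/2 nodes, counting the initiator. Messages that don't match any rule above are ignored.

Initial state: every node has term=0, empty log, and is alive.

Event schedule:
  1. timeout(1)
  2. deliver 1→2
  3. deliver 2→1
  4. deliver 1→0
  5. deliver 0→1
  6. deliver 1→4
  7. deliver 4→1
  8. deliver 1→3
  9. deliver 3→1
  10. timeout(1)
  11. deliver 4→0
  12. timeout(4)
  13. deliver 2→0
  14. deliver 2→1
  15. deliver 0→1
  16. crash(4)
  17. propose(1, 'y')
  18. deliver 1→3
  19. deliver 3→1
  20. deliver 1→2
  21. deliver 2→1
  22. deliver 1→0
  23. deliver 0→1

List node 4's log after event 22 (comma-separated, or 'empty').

e1 timeout(1): 1[cand,t=1,-]
e2 deliver 1→2: 2[foll,t=1,-]
e3 deliver 2→1: ·
e4 deliver 1→0: 0[foll,t=1,-]
e5 deliver 0→1: 1[lead,t=1,-]
e6 deliver 1→4: 4[foll,t=1,-]
e7 deliver 4→1: ·
e8 deliver 1→3: 3[foll,t=1,-]
e9 deliver 3→1: ·
e10 timeout(1): 1[cand,t=2,-]
e11 deliver 4→0: ·
e12 timeout(4): 4[cand,t=2,-]
e13 deliver 2→0: ·
e14 deliver 2→1: ·
e15 deliver 0→1: ·
e16 crash(4): 4[✗cand,t=2,-]
e17 propose(1,'y'): ·
e18 deliver 1→3: 3[foll,t=2,-]
e19 deliver 3→1: ·
e20 deliver 1→2: 2[foll,t=2,-]
e21 deliver 2→1: 1[lead,t=2,-]
e22 deliver 1→0: 0[foll,t=2,-]

empty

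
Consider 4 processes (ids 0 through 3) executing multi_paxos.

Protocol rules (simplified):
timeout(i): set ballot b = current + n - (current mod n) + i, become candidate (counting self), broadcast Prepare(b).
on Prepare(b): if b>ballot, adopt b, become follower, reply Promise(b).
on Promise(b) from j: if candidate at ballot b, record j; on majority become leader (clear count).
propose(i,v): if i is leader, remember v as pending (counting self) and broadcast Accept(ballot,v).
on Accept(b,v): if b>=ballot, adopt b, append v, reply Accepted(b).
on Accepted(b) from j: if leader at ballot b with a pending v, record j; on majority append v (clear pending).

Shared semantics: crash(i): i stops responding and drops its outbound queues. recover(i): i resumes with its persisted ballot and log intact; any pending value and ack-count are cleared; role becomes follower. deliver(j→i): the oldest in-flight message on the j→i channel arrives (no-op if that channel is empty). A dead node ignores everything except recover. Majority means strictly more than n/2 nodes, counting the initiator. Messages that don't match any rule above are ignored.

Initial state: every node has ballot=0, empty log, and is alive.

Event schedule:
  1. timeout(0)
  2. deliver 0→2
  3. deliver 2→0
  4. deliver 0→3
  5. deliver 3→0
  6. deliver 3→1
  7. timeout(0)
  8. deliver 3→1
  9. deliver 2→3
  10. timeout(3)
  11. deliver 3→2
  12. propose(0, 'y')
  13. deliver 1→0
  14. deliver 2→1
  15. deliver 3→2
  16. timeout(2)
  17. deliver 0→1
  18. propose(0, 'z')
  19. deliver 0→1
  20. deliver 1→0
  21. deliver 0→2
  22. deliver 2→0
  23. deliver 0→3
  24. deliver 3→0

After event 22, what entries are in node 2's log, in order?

1. timeout(0):  <0:cand b4 ->
2. deliver 0→2:  <2:foll b4 ->
3. deliver 2→0:  nop
4. deliver 0→3:  <3:foll b4 ->
5. deliver 3→0:  <0:lead b4 ->
6. deliver 3→1:  nop
7. timeout(0):  <0:cand b8 ->
8. deliver 3→1:  nop
9. deliver 2→3:  nop
10. timeout(3):  <3:cand b11 ->
11. deliver 3→2:  <2:foll b11 ->
12. propose(0,'y'):  nop
13. deliver 1→0:  nop
14. deliver 2→1:  nop
15. deliver 3→2:  nop
16. timeout(2):  <2:cand b14 ->
17. deliver 0→1:  <1:foll b4 ->
18. propose(0,'z'):  nop
19. deliver 0→1:  <1:foll b8 ->
20. deliver 1→0:  nop
21. deliver 0→2:  nop
22. deliver 2→0:  <0:foll b14 ->

empty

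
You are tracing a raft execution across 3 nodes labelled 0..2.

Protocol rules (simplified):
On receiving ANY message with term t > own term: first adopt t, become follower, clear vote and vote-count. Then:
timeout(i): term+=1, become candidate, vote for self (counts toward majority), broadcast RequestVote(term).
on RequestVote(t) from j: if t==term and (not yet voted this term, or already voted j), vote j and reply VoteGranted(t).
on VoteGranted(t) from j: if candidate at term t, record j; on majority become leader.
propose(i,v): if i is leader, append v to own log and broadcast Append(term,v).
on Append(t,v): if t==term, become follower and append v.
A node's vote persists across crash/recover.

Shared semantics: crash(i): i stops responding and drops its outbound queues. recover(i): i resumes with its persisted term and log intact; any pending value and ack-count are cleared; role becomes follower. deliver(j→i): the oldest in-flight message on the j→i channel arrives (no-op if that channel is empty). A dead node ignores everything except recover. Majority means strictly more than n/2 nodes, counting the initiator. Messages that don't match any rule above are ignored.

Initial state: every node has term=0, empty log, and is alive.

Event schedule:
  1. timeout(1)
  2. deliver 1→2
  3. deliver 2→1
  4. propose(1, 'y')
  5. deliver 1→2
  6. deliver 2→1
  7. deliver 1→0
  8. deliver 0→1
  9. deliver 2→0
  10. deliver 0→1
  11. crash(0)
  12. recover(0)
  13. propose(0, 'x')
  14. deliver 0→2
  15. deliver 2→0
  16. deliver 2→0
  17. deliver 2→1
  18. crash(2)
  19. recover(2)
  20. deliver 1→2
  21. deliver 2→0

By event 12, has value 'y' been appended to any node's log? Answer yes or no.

after 1 — timeout(1): n1:cand/t1/[-]
after 2 — deliver 1→2: n2:foll/t1/[-]
after 3 — deliver 2→1: n1:lead/t1/[-]
after 4 — propose(1,'y'): n1:lead/t1/[y]
after 5 — deliver 1→2: n2:foll/t1/[y]
after 6 — deliver 2→1: ·
after 7 — deliver 1→0: n0:foll/t1/[-]
after 8 — deliver 0→1: ·
after 9 — deliver 2→0: ·
after 10 — deliver 0→1: ·
after 11 — crash(0): n0:✗foll/t1/[-]
after 12 — recover(0): n0:foll/t1/[-]

yes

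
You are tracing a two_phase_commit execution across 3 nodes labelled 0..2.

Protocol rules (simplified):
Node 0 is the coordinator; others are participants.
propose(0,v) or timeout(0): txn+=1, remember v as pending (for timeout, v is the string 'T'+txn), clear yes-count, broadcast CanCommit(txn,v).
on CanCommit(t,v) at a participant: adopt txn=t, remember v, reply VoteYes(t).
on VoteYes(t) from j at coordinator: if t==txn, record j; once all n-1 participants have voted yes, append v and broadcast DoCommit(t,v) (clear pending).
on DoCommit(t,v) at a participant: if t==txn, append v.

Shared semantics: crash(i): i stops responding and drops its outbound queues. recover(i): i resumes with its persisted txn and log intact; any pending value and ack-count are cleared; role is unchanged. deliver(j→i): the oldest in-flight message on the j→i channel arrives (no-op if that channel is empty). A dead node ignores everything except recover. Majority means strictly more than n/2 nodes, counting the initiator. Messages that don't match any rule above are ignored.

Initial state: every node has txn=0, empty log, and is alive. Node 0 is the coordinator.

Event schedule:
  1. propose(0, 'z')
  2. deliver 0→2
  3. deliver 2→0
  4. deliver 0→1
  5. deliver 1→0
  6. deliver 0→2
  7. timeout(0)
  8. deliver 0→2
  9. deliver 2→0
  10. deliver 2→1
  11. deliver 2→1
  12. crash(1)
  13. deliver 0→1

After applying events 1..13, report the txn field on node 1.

[1] propose(0,'z') → N0(coor t1 [-])
[2] deliver 0→2 → N2(part t1 [-])
[3] deliver 2→0 → ∅
[4] deliver 0→1 → N1(part t1 [-])
[5] deliver 1→0 → N0(coor t1 [z])
[6] deliver 0→2 → N2(part t1 [z])
[7] timeout(0) → N0(coor t2 [z])
[8] deliver 0→2 → N2(part t2 [z])
[9] deliver 2→0 → ∅
[10] deliver 2→1 → ∅
[11] deliver 2→1 → ∅
[12] crash(1) → N1(✗part t1 [-])
[13] deliver 0→1 → ∅

1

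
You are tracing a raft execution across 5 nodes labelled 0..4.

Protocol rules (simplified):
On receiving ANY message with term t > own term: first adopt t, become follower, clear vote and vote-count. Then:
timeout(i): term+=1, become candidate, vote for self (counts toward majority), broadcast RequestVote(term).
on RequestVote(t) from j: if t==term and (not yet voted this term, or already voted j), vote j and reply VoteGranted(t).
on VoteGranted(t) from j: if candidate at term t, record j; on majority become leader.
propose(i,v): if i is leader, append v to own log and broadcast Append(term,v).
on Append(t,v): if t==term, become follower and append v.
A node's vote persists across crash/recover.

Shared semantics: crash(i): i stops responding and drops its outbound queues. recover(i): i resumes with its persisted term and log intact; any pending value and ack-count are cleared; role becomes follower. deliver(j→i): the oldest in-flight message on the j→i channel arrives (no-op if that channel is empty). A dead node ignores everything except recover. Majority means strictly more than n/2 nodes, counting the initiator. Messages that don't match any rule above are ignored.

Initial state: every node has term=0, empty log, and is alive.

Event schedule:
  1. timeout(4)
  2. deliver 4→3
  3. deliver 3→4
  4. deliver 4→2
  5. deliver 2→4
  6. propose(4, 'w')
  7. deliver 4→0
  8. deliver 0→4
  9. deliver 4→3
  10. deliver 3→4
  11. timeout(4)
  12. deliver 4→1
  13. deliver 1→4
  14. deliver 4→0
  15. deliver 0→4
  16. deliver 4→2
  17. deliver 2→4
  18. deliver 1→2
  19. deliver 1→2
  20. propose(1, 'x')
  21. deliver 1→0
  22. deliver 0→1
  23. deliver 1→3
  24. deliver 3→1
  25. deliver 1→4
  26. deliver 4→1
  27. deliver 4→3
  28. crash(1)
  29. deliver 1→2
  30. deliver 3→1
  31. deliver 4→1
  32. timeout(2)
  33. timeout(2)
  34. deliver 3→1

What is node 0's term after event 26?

1

e1 timeout(4): 4[cand,t=1,-]
e2 deliver 4→3: 3[foll,t=1,-]
e3 deliver 3→4: ·
e4 deliver 4→2: 2[foll,t=1,-]
e5 deliver 2→4: 4[lead,t=1,-]
e6 propose(4,'w'): 4[lead,t=1,w]
e7 deliver 4→0: 0[foll,t=1,-]
e8 deliver 0→4: ·
e9 deliver 4→3: 3[foll,t=1,w]
e10 deliver 3→4: ·
e11 timeout(4): 4[cand,t=2,w]
e12 deliver 4→1: 1[foll,t=1,-]
e13 deliver 1→4: ·
e14 deliver 4→0: 0[foll,t=1,w]
e15 deliver 0→4: ·
e16 deliver 4→2: 2[foll,t=1,w]
e17 deliver 2→4: ·
e18 deliver 1→2: ·
e19 deliver 1→2: ·
e20 propose(1,'x'): ·
e21 deliver 1→0: ·
e22 deliver 0→1: ·
e23 deliver 1→3: ·
e24 deliver 3→1: ·
e25 deliver 1→4: ·
e26 deliver 4→1: 1[foll,t=1,w]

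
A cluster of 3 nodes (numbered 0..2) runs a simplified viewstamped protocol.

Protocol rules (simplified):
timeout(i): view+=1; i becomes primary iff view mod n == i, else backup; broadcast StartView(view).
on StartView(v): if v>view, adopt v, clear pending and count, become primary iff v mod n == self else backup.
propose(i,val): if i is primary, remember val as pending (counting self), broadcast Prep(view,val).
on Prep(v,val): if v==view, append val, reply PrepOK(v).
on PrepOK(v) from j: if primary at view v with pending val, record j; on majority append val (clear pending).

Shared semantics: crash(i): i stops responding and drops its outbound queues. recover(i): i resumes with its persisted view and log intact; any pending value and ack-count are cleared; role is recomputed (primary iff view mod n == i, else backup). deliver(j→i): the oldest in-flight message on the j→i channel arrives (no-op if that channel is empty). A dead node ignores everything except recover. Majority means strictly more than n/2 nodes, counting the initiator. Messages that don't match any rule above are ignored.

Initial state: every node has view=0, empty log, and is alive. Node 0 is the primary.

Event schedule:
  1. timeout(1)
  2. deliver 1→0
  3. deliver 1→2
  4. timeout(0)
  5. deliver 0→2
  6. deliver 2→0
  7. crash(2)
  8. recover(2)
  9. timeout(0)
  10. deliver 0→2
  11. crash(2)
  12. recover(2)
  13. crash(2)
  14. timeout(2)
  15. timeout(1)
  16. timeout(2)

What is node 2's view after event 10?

1. timeout(1):  <1:prim v1 ->
2. deliver 1→0:  <0:back v1 ->
3. deliver 1→2:  <2:back v1 ->
4. timeout(0):  <0:back v2 ->
5. deliver 0→2:  <2:prim v2 ->
6. deliver 2→0:  nop
7. crash(2):  <2:✗prim v2 ->
8. recover(2):  <2:prim v2 ->
9. timeout(0):  <0:prim v3 ->
10. deliver 0→2:  <2:back v3 ->

3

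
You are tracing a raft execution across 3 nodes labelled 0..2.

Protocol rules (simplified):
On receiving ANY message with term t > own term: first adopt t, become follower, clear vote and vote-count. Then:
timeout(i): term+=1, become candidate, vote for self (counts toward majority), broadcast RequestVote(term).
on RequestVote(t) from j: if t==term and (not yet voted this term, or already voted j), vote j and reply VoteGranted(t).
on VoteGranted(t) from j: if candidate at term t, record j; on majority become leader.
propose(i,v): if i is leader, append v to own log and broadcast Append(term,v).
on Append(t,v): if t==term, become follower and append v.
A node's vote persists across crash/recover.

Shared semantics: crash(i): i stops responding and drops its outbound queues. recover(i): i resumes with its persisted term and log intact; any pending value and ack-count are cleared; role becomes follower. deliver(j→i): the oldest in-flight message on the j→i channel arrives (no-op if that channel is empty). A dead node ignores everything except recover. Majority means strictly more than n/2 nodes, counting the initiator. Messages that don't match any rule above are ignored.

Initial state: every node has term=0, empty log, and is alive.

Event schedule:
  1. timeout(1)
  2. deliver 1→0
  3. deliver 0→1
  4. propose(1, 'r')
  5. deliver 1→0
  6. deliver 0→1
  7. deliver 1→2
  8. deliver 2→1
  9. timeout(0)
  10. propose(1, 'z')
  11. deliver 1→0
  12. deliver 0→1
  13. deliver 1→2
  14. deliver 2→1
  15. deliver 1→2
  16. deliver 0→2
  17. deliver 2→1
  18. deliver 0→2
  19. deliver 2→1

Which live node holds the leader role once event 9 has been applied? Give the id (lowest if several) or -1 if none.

1

step 1 timeout(1): 1={cand,t=1,log=-}
step 2 deliver 1→0: 0={foll,t=1,log=-}
step 3 deliver 0→1: 1={lead,t=1,log=-}
step 4 propose(1,'r'): 1={lead,t=1,log=r}
step 5 deliver 1→0: 0={foll,t=1,log=r}
step 6 deliver 0→1: —
step 7 deliver 1→2: 2={foll,t=1,log=-}
step 8 deliver 2→1: —
step 9 timeout(0): 0={cand,t=2,log=r}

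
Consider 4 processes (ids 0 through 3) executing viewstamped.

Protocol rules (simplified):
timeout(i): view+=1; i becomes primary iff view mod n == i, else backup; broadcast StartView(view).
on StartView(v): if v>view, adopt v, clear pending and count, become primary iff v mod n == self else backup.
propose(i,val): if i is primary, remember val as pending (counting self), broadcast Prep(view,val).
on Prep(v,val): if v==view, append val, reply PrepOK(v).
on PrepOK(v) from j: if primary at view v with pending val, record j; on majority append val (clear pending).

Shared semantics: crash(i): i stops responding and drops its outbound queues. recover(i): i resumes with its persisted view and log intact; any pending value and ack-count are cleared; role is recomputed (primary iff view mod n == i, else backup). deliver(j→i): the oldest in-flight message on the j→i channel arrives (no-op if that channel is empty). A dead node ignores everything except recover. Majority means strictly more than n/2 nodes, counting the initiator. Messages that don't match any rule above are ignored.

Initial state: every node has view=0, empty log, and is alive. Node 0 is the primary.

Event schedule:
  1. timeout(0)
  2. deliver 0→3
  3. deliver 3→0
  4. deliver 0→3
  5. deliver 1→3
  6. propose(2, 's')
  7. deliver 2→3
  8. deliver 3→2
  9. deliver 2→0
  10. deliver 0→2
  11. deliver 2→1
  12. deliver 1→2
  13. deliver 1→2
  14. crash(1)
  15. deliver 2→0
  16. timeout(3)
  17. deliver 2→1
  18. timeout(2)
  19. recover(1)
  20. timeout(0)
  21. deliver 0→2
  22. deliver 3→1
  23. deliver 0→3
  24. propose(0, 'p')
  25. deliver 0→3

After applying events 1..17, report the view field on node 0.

after 1 — timeout(0): n0:back/v1/[-]
after 2 — deliver 0→3: n3:back/v1/[-]
after 3 — deliver 3→0: ·
after 4 — deliver 0→3: ·
after 5 — deliver 1→3: ·
after 6 — propose(2,'s'): ·
after 7 — deliver 2→3: ·
after 8 — deliver 3→2: ·
after 9 — deliver 2→0: ·
after 10 — deliver 0→2: n2:back/v1/[-]
after 11 — deliver 2→1: ·
after 12 — deliver 1→2: ·
after 13 — deliver 1→2: ·
after 14 — crash(1): n1:✗back/v0/[-]
after 15 — deliver 2→0: ·
after 16 — timeout(3): n3:back/v2/[-]
after 17 — deliver 2→1: ·

1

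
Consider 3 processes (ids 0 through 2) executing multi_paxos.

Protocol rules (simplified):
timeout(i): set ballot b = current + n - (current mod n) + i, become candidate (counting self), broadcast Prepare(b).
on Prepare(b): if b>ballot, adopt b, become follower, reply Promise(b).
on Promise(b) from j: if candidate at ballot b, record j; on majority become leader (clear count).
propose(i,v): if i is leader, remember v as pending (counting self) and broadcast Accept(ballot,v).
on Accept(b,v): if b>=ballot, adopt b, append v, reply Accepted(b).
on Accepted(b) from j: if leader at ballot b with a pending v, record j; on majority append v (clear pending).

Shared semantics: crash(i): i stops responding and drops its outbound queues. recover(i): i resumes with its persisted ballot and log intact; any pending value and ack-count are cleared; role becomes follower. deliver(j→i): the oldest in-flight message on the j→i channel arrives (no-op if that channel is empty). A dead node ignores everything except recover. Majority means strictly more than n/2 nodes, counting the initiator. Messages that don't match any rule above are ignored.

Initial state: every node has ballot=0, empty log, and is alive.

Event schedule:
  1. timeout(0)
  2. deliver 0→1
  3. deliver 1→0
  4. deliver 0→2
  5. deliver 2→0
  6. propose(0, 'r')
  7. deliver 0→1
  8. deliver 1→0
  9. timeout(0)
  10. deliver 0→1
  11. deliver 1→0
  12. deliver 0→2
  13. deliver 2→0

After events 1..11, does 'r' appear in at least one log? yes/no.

e1 timeout(0): 0[cand,b=3,-]
e2 deliver 0→1: 1[foll,b=3,-]
e3 deliver 1→0: 0[lead,b=3,-]
e4 deliver 0→2: 2[foll,b=3,-]
e5 deliver 2→0: ·
e6 propose(0,'r'): ·
e7 deliver 0→1: 1[foll,b=3,r]
e8 deliver 1→0: 0[lead,b=3,r]
e9 timeout(0): 0[cand,b=6,r]
e10 deliver 0→1: 1[foll,b=6,r]
e11 deliver 1→0: 0[lead,b=6,r]

yes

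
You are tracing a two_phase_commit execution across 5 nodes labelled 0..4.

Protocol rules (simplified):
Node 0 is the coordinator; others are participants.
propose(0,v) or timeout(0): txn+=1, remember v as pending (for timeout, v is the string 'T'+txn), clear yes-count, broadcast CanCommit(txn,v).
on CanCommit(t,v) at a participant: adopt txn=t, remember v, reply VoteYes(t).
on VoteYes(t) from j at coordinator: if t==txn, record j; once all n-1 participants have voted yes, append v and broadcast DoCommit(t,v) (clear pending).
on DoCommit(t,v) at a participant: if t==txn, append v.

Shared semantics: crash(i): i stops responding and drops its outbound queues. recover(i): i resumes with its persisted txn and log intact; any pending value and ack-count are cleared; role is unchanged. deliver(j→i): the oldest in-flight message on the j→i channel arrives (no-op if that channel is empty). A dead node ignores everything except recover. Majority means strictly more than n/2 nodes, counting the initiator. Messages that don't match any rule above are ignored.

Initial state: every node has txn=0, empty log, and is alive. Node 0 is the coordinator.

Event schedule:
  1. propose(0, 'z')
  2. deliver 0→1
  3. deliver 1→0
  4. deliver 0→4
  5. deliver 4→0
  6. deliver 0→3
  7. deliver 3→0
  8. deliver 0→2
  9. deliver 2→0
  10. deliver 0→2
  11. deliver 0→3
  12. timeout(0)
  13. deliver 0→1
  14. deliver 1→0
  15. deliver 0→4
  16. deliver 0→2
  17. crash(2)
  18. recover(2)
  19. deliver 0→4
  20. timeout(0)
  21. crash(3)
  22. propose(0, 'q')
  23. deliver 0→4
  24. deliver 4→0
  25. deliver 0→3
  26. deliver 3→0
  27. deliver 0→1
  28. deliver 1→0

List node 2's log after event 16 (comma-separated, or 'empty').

step 1 propose(0,'z'): 0={coor,t=1,log=-}
step 2 deliver 0→1: 1={part,t=1,log=-}
step 3 deliver 1→0: —
step 4 deliver 0→4: 4={part,t=1,log=-}
step 5 deliver 4→0: —
step 6 deliver 0→3: 3={part,t=1,log=-}
step 7 deliver 3→0: —
step 8 deliver 0→2: 2={part,t=1,log=-}
step 9 deliver 2→0: 0={coor,t=1,log=z}
step 10 deliver 0→2: 2={part,t=1,log=z}
step 11 deliver 0→3: 3={part,t=1,log=z}
step 12 timeout(0): 0={coor,t=2,log=z}
step 13 deliver 0→1: 1={part,t=1,log=z}
step 14 deliver 1→0: —
step 15 deliver 0→4: 4={part,t=1,log=z}
step 16 deliver 0→2: 2={part,t=2,log=z}

z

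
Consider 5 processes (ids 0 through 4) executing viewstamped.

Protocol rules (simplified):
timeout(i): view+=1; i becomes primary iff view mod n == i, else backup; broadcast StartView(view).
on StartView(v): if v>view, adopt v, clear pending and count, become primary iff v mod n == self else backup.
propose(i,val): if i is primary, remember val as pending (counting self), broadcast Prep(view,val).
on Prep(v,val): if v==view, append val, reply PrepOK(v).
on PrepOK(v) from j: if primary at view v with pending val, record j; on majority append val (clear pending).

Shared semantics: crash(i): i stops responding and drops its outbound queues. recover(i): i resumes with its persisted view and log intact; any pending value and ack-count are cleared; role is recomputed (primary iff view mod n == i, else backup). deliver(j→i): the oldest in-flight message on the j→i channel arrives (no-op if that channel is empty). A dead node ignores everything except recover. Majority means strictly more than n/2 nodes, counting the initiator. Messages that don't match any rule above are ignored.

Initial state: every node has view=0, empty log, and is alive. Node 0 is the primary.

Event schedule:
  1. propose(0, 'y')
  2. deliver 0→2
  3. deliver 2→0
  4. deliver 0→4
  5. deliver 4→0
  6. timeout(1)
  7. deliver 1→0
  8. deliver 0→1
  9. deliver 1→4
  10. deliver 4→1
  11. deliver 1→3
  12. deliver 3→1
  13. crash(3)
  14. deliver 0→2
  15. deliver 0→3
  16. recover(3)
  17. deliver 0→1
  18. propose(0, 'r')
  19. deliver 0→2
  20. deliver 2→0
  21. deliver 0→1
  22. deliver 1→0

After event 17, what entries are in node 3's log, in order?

empty

e1 propose(0,'y'): ·
e2 deliver 0→2: 2[back,v=0,y]
e3 deliver 2→0: ·
e4 deliver 0→4: 4[back,v=0,y]
e5 deliver 4→0: 0[prim,v=0,y]
e6 timeout(1): 1[prim,v=1,-]
e7 deliver 1→0: 0[back,v=1,y]
e8 deliver 0→1: ·
e9 deliver 1→4: 4[back,v=1,y]
e10 deliver 4→1: ·
e11 deliver 1→3: 3[back,v=1,-]
e12 deliver 3→1: ·
e13 crash(3): 3[✗back,v=1,-]
e14 deliver 0→2: ·
e15 deliver 0→3: ·
e16 recover(3): 3[back,v=1,-]
e17 deliver 0→1: ·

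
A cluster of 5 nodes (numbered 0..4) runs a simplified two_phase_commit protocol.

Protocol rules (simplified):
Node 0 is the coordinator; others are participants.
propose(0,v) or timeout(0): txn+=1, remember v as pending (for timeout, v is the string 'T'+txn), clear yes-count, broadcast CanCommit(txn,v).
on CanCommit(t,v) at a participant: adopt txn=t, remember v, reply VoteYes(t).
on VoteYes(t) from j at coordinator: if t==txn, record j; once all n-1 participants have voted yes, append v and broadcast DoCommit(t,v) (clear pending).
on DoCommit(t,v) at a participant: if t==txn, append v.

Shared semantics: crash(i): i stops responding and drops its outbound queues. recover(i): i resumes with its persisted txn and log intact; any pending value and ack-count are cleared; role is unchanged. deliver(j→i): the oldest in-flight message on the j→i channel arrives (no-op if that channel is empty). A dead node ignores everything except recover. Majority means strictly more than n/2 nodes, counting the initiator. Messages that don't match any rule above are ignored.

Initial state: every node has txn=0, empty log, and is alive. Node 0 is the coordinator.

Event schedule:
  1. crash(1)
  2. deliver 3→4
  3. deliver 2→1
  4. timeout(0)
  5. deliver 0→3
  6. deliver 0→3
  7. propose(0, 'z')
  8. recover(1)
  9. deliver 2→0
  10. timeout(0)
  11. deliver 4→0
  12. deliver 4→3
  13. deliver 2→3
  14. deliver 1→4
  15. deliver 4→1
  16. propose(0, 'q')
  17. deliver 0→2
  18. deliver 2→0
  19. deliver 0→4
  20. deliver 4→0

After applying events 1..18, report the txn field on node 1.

step 1 crash(1): 1={✗part,t=0,log=-}
step 2 deliver 3→4: —
step 3 deliver 2→1: —
step 4 timeout(0): 0={coor,t=1,log=-}
step 5 deliver 0→3: 3={part,t=1,log=-}
step 6 deliver 0→3: —
step 7 propose(0,'z'): 0={coor,t=2,log=-}
step 8 recover(1): 1={part,t=0,log=-}
step 9 deliver 2→0: —
step 10 timeout(0): 0={coor,t=3,log=-}
step 11 deliver 4→0: —
step 12 deliver 4→3: —
step 13 deliver 2→3: —
step 14 deliver 1→4: —
step 15 deliver 4→1: —
step 16 propose(0,'q'): 0={coor,t=4,log=-}
step 17 deliver 0→2: 2={part,t=1,log=-}
step 18 deliver 2→0: —

0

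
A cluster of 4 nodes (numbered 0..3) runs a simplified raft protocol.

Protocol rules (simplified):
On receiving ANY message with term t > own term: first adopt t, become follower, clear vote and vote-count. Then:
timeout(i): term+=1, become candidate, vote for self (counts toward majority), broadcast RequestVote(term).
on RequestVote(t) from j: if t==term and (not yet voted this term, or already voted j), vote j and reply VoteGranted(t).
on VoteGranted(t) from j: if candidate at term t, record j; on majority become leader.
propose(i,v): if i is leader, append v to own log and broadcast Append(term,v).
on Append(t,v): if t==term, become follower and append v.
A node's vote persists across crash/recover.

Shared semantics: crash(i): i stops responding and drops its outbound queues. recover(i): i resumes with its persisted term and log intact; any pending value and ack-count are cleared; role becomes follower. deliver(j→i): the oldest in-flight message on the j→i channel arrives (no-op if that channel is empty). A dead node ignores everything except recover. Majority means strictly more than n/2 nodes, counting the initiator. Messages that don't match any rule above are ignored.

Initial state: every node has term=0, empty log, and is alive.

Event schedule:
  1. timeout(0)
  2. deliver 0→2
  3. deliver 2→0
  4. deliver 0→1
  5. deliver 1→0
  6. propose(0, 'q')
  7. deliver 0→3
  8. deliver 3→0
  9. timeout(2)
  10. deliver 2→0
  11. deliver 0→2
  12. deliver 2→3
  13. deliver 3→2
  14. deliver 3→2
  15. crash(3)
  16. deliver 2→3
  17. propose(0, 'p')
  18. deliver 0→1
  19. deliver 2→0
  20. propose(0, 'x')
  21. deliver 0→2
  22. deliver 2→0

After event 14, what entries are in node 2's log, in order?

e1 timeout(0): 0[cand,t=1,-]
e2 deliver 0→2: 2[foll,t=1,-]
e3 deliver 2→0: ·
e4 deliver 0→1: 1[foll,t=1,-]
e5 deliver 1→0: 0[lead,t=1,-]
e6 propose(0,'q'): 0[lead,t=1,q]
e7 deliver 0→3: 3[foll,t=1,-]
e8 deliver 3→0: ·
e9 timeout(2): 2[cand,t=2,-]
e10 deliver 2→0: 0[foll,t=2,q]
e11 deliver 0→2: ·
e12 deliver 2→3: 3[foll,t=2,-]
e13 deliver 3→2: ·
e14 deliver 3→2: ·

empty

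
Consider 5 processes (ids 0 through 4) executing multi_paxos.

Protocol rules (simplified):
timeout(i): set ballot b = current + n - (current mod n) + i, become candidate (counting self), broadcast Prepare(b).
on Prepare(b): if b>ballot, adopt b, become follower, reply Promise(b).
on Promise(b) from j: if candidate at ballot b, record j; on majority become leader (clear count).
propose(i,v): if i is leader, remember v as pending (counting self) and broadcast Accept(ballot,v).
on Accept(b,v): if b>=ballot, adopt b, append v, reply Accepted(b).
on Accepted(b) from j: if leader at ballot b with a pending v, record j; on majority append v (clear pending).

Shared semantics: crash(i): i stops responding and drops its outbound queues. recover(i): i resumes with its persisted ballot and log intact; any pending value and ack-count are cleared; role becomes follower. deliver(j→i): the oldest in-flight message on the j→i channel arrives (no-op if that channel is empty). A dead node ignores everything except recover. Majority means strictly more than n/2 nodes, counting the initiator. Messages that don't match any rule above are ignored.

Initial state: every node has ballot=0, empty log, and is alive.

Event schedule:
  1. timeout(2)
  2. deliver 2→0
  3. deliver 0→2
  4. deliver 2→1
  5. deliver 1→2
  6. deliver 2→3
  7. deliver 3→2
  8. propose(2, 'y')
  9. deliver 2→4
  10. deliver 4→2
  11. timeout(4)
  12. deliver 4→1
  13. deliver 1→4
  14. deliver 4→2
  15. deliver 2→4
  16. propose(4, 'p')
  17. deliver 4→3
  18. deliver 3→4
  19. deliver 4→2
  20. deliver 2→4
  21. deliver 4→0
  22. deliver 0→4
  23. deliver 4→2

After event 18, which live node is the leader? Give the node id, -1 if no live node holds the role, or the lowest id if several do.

[1] timeout(2) → N2(cand b7 [-])
[2] deliver 2→0 → N0(foll b7 [-])
[3] deliver 0→2 → ∅
[4] deliver 2→1 → N1(foll b7 [-])
[5] deliver 1→2 → N2(lead b7 [-])
[6] deliver 2→3 → N3(foll b7 [-])
[7] deliver 3→2 → ∅
[8] propose(2,'y') → ∅
[9] deliver 2→4 → N4(foll b7 [-])
[10] deliver 4→2 → ∅
[11] timeout(4) → N4(cand b14 [-])
[12] deliver 4→1 → N1(foll b14 [-])
[13] deliver 1→4 → ∅
[14] deliver 4→2 → N2(foll b14 [-])
[15] deliver 2→4 → ∅
[16] propose(4,'p') → ∅
[17] deliver 4→3 → N3(foll b14 [-])
[18] deliver 3→4 → N4(lead b14 [-])

4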